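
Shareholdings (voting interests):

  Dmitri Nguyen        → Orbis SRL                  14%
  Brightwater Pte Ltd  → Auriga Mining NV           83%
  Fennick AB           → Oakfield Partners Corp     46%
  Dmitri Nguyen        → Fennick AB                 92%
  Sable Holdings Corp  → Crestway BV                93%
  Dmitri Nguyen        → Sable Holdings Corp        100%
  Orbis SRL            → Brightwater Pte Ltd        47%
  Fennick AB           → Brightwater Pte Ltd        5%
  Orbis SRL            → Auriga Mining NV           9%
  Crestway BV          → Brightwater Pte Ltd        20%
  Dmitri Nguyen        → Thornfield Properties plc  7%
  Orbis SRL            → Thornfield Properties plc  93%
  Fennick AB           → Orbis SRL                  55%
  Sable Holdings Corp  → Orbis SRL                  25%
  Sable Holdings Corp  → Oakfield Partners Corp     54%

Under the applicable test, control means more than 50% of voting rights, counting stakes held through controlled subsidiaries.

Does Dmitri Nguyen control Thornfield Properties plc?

Yes

Dmitri holds 100% of Sable, so Dmitri controls Sable.
Dmitri holds 92% of Fennick, so Dmitri controls Fennick.
Fennick and Sable and Dmitri together hold 55% + 25% + 14% = 94% of Orbis, so Dmitri controls Orbis.
Dmitri and Orbis together hold 7% + 93% = 100% of Thornfield, so Dmitri controls Thornfield.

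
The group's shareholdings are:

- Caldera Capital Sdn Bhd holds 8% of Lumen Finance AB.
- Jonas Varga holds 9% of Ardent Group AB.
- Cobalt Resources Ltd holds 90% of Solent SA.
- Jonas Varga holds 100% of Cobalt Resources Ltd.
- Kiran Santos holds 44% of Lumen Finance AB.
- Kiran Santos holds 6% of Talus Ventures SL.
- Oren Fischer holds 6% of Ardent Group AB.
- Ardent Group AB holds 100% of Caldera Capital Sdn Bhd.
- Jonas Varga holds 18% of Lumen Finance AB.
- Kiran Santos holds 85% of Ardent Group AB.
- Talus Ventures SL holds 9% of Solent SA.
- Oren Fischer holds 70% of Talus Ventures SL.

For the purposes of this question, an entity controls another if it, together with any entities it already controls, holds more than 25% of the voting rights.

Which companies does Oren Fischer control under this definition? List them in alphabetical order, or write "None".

Talus Ventures SL

Oren holds 70% of Talus, so Oren controls Talus.
No other company's threshold is met.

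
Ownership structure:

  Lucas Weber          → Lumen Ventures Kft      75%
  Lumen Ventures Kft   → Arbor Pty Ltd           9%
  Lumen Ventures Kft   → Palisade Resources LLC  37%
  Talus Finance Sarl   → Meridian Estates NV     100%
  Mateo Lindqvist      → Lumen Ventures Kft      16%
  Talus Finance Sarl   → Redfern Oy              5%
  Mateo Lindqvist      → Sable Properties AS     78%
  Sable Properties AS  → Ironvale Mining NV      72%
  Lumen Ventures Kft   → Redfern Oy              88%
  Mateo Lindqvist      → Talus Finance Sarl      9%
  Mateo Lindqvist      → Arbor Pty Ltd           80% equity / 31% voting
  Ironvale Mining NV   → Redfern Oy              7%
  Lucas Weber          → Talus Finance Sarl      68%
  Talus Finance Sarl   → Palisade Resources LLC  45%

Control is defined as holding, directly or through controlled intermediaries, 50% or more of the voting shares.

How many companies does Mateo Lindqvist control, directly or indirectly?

2

Mateo holds 78% of Sable, so Mateo controls Sable.
Sable holds 72% of Ironvale, so Mateo controls Ironvale.
No other company's threshold is met.
Mateo controls 2 companies.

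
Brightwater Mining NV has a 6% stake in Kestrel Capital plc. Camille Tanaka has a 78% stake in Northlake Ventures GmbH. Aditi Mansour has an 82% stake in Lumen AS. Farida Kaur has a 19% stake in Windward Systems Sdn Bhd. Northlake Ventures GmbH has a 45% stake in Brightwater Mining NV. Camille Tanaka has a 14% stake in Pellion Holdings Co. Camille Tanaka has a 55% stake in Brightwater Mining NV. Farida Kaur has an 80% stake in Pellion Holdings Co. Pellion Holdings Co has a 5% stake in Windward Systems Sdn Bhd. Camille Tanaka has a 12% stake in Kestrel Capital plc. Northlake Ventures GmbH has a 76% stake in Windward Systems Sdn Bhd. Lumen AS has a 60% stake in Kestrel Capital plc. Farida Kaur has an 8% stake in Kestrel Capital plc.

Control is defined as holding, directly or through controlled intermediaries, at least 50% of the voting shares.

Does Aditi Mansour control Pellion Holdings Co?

Aditi holds 82% of Lumen, so Aditi controls Lumen.
Lumen holds 60% of Kestrel, so Aditi controls Kestrel.
Neither Aditi nor any entity Aditi controls holds any voting interest in Pellion.
So Aditi does not control Pellion.

No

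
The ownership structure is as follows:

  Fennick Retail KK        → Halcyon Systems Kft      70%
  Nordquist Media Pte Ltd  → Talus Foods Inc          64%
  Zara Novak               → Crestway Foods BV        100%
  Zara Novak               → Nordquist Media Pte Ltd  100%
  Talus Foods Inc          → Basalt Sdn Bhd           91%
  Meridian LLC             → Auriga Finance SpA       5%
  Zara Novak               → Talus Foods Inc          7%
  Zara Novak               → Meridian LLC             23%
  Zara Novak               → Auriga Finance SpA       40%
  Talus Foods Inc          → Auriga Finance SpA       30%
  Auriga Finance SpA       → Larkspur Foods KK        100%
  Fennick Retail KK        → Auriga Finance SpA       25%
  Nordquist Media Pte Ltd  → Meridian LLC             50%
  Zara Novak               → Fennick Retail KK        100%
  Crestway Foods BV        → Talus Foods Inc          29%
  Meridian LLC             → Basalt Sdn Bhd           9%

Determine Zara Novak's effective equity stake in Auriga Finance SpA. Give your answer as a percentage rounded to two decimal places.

98.65%

Zara reaches Auriga along 7 paths.
Via Nordquist → Talus: 100% × 64% × 30% = 19.2%.
Via Crestway → Talus: 100% × 29% × 30% = 8.7%.
Via Talus: 7% × 30% = 2.1%.
Via Fennick: 100% × 25% = 25%.
Direct stake: 40% = 40%.
Via Meridian: 23% × 5% = 1.15%.
Via Nordquist → Meridian: 100% × 50% × 5% = 2.5%.
Total: 19.2% + 8.7% + 2.1% + 25% + 40% + 1.15% + 2.5% = 98.65%.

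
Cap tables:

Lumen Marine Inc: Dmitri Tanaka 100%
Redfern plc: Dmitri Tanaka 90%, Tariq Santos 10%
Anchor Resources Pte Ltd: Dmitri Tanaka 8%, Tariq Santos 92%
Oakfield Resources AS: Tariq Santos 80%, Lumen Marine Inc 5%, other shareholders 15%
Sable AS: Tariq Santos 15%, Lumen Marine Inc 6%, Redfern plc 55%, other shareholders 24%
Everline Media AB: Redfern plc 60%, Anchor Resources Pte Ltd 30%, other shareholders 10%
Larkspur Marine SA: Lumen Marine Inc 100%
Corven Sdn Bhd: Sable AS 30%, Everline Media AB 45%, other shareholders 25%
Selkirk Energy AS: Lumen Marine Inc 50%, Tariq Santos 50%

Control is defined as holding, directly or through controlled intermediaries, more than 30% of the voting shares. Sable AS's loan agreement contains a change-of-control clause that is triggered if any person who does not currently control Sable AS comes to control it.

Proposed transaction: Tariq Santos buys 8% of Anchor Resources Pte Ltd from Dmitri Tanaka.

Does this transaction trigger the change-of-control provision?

The purchase adds only to Tariq's holdings (Dmitri's stake shrinks), so Tariq is the only person who could newly come to control Sable.
Tariq holds 92% of Anchor, so Tariq controls Anchor.
Tariq holds 80% of Oakfield, so Tariq controls Oakfield.
Tariq holds 50% of Selkirk, so Tariq controls Selkirk.
In Sable, Tariq's side holds only 15%, not > 30%.
So before the transaction, Tariq does not control Sable.
After the purchase, Tariq's direct stake in Anchor rises to 92% + 8% = 100%, and Dmitri's stake falls to 0%.
Tariq holds 100% of Anchor, so Tariq controls Anchor.
After the transaction, Tariq's side holds 15% of Sable, not > 30%, so Tariq still does not control Sable.
No new person acquires control, so the clause is not triggered.

No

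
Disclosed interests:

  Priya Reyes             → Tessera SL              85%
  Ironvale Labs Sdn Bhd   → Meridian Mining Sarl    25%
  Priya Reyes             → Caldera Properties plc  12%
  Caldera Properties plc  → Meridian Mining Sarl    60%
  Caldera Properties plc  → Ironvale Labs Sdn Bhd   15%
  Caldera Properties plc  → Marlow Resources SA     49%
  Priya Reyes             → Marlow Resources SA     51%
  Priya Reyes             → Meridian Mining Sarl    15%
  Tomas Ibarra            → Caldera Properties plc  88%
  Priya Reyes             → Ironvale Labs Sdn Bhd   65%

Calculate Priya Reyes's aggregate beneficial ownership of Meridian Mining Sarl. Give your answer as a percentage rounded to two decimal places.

38.90%

Priya reaches Meridian along 4 paths.
Via Caldera: 12% × 60% = 7.2%.
Via Caldera → Ironvale: 12% × 15% × 25% = 0.45%.
Via Ironvale: 65% × 25% = 16.25%.
Direct stake: 15% = 15%.
Total: 7.2% + 0.45% + 16.25% + 15% = 38.9%.
Rounded: 38.90%.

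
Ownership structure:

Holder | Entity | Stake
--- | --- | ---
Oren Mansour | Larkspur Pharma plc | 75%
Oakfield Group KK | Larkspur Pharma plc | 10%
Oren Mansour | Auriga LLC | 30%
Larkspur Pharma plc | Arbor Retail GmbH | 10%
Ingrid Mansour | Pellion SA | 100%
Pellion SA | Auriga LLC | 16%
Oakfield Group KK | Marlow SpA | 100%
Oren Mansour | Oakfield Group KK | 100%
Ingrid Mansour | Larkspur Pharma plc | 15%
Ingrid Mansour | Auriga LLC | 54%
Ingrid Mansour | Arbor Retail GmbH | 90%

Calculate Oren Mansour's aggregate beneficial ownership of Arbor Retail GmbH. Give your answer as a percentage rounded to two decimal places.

Oren reaches Arbor along 2 paths.
Via Larkspur: 75% × 10% = 7.5%.
Via Oakfield → Larkspur: 100% × 10% × 10% = 1%.
Total: 7.5% + 1% = 8.5%.
Rounded: 8.50%.

8.50%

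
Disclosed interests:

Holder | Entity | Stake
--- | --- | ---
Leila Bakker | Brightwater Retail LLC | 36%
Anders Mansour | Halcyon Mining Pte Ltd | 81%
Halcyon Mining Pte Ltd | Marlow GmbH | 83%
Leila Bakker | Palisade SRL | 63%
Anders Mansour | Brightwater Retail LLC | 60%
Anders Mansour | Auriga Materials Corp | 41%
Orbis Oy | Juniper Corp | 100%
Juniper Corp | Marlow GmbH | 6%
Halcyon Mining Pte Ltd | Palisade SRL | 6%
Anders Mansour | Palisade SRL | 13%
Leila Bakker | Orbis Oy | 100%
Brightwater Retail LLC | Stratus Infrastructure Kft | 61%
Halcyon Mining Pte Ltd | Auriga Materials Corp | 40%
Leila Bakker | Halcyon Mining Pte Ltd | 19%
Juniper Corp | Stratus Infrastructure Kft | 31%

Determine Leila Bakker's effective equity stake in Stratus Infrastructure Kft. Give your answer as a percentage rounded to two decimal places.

Leila reaches Stratus along 2 paths.
Via Brightwater: 36% × 61% = 21.96%.
Via Orbis → Juniper: 100% × 100% × 31% = 31%.
Total: 21.96% + 31% = 52.96%.

52.96%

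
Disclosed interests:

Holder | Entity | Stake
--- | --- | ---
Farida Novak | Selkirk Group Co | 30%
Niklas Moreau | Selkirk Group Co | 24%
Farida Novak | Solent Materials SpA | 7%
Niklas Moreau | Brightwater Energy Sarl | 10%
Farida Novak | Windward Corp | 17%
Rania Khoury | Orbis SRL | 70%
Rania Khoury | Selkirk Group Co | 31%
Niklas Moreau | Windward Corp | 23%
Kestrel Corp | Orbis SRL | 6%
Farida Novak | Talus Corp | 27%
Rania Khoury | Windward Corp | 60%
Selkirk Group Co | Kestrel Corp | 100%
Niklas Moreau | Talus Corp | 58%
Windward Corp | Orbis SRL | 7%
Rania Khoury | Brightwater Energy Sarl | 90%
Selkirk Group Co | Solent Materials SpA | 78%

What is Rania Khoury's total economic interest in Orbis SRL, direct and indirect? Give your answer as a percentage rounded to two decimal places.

76.06%

Rania reaches Orbis along 3 paths.
Via Selkirk → Kestrel: 31% × 100% × 6% = 1.86%.
Via Windward: 60% × 7% = 4.2%.
Direct stake: 70% = 70%.
Total: 1.86% + 4.2% + 70% = 76.06%.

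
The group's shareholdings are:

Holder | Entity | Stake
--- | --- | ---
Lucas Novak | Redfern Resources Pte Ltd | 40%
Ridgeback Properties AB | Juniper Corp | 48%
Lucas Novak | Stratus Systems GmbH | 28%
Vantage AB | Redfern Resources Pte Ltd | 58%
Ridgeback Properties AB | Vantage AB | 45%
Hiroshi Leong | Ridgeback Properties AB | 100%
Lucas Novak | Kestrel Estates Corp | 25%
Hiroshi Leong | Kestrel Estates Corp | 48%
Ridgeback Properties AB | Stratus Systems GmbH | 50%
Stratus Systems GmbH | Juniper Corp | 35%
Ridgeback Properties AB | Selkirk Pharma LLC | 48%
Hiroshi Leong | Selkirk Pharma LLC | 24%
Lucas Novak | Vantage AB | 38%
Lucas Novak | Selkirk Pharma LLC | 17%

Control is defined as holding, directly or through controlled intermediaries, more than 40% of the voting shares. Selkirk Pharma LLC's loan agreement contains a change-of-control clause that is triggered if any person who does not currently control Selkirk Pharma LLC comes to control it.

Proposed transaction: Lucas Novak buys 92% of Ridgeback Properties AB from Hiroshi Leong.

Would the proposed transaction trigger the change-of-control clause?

Yes

The purchase adds only to Lucas's holdings (Hiroshi's stake shrinks), so Lucas is the only person who could newly come to control Selkirk.
Lucas's largest direct stake is 40% in Redfern, which does not meet the threshold, so Lucas controls no company.
In Selkirk, Lucas's side holds only 17%, not > 40%.
So before the transaction, Lucas does not control Selkirk.
After the purchase, Lucas holds 92% of Ridgeback directly, and Hiroshi's stake falls to 8%.
Lucas holds 92% of Ridgeback, so Lucas controls Ridgeback.
Ridgeback and Lucas together hold 48% + 17% = 65% of Selkirk, so Lucas controls Selkirk.
Lucas did not control Selkirk before and does after, so the clause is triggered.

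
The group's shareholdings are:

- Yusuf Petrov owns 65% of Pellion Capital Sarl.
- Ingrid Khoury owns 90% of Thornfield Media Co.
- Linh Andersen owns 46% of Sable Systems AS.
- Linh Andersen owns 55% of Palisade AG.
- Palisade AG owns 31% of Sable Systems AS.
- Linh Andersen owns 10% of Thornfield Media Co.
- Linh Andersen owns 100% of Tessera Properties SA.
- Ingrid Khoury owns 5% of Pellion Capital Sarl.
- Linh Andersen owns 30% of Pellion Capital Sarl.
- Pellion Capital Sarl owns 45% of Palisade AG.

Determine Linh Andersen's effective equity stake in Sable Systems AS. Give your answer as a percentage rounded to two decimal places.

67.24%

Linh reaches Sable along 3 paths.
Via Palisade: 55% × 31% = 17.05%.
Via Pellion → Palisade: 30% × 45% × 31% = 4.185%.
Direct stake: 46% = 46%.
Total: 17.05% + 4.185% + 46% = 67.235%.
Rounded: 67.24%.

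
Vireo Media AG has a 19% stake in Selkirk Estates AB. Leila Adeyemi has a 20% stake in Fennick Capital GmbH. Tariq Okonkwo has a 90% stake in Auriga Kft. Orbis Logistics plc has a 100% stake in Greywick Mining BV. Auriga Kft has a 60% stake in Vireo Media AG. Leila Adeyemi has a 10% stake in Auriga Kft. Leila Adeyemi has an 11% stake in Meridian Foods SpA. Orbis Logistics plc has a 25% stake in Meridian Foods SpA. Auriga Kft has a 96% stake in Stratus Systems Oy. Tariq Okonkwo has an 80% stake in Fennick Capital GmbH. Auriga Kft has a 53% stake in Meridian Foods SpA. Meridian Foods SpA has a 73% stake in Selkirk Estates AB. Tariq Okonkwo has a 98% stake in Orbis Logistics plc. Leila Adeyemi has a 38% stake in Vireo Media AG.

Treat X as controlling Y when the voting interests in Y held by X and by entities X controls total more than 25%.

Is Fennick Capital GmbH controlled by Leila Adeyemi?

No

Leila holds 38% of Vireo, so Leila controls Vireo.
In Fennick, Leila's side holds only 20%, not > 25%.
So Leila does not control Fennick.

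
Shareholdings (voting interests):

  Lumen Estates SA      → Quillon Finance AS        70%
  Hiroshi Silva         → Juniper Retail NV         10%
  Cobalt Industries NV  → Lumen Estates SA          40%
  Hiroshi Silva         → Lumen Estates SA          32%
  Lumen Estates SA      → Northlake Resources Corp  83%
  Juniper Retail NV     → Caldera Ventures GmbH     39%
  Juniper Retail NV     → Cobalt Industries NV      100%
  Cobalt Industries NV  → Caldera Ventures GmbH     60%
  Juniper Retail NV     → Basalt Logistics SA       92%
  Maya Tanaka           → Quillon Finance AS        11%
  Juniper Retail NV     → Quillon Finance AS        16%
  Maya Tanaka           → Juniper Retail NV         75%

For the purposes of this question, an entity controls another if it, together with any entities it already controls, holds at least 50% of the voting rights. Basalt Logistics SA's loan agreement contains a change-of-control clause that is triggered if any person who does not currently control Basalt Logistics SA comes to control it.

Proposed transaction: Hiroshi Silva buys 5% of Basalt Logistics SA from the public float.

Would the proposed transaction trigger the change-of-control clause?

The purchase changes only Hiroshi's holdings, so Hiroshi is the only person who could newly come to control Basalt.
Hiroshi's largest direct stake is 32% in Lumen, which does not meet the threshold, so Hiroshi controls no company.
Neither Hiroshi nor any entity Hiroshi controls holds any voting interest in Basalt.
So before the transaction, Hiroshi does not control Basalt.
After the purchase, Hiroshi holds 5% of Basalt directly.
After the transaction, Hiroshi's side holds 5% of Basalt, not ≥ 50%, so Hiroshi still does not control Basalt.
No new person acquires control, so the clause is not triggered.

No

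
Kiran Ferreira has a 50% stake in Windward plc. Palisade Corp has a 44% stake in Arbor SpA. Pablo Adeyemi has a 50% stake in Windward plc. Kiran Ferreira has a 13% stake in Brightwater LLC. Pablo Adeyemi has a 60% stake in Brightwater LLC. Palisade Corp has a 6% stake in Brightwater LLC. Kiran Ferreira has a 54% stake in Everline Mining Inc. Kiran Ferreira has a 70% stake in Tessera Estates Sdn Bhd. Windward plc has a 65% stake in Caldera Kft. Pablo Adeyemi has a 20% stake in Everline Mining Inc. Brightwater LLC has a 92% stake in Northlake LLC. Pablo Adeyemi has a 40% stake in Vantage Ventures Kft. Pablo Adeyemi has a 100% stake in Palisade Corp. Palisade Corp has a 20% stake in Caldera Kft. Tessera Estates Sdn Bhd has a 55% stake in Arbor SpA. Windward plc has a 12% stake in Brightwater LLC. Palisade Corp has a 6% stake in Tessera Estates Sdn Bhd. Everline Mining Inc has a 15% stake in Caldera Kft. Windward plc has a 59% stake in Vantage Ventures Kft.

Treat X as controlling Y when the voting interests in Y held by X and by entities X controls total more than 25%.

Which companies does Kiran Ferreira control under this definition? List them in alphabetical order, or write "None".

Arbor SpA, Caldera Kft, Everline Mining Inc, Tessera Estates Sdn Bhd, Vantage Ventures Kft, Windward plc

Kiran holds 54% of Everline, so Kiran controls Everline.
Kiran holds 50% of Windward, so Kiran controls Windward.
Everline and Windward together hold 15% + 65% = 80% of Caldera, so Kiran controls Caldera.
Kiran holds 70% of Tessera, so Kiran controls Tessera.
Windward holds 59% of Vantage, so Kiran controls Vantage.
Tessera holds 55% of Arbor, so Kiran controls Arbor.
No other company's threshold is met.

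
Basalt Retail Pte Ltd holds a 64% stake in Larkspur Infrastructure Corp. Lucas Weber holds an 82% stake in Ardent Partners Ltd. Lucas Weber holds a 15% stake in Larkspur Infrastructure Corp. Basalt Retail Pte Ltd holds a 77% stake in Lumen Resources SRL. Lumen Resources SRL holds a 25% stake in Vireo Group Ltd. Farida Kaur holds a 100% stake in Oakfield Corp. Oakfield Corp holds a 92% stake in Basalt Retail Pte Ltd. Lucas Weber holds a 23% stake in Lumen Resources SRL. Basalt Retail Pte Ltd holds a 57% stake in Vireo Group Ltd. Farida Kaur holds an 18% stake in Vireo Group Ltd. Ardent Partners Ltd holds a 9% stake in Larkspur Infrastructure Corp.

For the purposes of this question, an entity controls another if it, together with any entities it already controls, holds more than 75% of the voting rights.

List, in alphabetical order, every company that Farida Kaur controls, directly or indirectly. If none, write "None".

Basalt Retail Pte Ltd, Lumen Resources SRL, Oakfield Corp, Vireo Group Ltd

Farida holds 100% of Oakfield, so Farida controls Oakfield.
Oakfield holds 92% of Basalt, so Farida controls Basalt.
Basalt holds 77% of Lumen, so Farida controls Lumen.
Lumen and Basalt and Farida together hold 25% + 57% + 18% = 100% of Vireo, so Farida controls Vireo.
No other company's threshold is met.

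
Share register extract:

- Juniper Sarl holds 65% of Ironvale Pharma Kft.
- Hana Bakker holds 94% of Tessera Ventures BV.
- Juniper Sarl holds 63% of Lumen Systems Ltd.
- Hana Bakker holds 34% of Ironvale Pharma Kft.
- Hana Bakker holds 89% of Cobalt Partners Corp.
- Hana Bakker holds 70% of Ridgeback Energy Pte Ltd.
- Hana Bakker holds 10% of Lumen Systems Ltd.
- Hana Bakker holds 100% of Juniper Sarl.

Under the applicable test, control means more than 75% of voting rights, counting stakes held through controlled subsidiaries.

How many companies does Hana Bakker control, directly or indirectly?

4

Hana holds 100% of Juniper, so Hana controls Juniper.
Hana holds 89% of Cobalt, so Hana controls Cobalt.
Juniper and Hana together hold 65% + 34% = 99% of Ironvale, so Hana controls Ironvale.
Hana holds 94% of Tessera, so Hana controls Tessera.
No other company's threshold is met.
Hana controls 4 companies.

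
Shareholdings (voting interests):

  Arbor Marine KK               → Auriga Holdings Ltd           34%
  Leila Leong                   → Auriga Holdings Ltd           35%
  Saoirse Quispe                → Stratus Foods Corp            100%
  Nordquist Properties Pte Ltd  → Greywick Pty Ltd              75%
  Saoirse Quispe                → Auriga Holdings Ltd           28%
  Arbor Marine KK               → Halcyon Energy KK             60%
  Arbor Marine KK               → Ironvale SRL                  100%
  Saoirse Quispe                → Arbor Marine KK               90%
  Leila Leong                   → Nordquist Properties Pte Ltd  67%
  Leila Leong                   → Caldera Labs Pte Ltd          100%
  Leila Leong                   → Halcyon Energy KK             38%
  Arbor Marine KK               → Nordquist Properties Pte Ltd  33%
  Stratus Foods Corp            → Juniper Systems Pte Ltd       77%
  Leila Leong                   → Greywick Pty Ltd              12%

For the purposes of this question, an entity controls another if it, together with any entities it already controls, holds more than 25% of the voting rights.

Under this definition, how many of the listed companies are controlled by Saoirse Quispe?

8

Saoirse holds 90% of Arbor, so Saoirse controls Arbor.
Saoirse holds 100% of Stratus, so Saoirse controls Stratus.
Arbor holds 60% of Halcyon, so Saoirse controls Halcyon.
Arbor and Saoirse together hold 34% + 28% = 62% of Auriga, so Saoirse controls Auriga.
Arbor holds 33% of Nordquist, so Saoirse controls Nordquist.
Nordquist holds 75% of Greywick, so Saoirse controls Greywick.
Arbor holds 100% of Ironvale, so Saoirse controls Ironvale.
Stratus holds 77% of Juniper, so Saoirse controls Juniper.
No other company's threshold is met.
Saoirse controls 8 companies.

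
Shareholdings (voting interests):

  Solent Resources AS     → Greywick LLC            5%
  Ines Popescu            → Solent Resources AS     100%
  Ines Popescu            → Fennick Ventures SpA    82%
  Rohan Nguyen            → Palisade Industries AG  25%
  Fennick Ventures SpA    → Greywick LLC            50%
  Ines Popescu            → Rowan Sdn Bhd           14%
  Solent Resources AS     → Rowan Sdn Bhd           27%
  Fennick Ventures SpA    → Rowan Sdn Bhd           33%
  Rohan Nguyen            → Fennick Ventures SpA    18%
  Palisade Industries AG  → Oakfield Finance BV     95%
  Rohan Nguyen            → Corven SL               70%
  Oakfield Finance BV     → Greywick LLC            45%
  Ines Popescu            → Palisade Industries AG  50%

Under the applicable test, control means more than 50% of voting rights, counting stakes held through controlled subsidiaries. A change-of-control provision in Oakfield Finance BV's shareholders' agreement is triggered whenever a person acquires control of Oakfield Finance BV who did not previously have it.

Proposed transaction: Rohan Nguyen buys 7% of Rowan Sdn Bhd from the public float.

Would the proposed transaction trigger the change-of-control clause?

The purchase changes only Rohan's holdings, so Rohan is the only person who could newly come to control Oakfield.
Rohan holds 70% of Corven, so Rohan controls Corven.
Neither Rohan nor any entity Rohan controls holds any voting interest in Oakfield.
So before the transaction, Rohan does not control Oakfield.
After the purchase, Rohan holds 7% of Rowan directly.
Rohan's side now holds 7% of Rowan, not > 50%, so Rohan still does not control Rowan.
After the transaction, neither Rohan nor any entity Rohan controls holds a voting interest in Oakfield, so Rohan still does not control it.
No new person acquires control, so the clause is not triggered.

No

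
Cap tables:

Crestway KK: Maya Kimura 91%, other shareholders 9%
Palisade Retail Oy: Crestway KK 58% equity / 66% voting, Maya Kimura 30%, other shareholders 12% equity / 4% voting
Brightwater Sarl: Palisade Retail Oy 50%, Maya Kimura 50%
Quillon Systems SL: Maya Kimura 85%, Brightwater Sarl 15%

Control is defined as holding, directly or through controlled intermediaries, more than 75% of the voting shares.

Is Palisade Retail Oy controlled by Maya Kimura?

Maya holds 91% of Crestway, so Maya controls Crestway.
Crestway and Maya together hold 66% + 30% = 96% of Palisade, so Maya controls Palisade.

Yes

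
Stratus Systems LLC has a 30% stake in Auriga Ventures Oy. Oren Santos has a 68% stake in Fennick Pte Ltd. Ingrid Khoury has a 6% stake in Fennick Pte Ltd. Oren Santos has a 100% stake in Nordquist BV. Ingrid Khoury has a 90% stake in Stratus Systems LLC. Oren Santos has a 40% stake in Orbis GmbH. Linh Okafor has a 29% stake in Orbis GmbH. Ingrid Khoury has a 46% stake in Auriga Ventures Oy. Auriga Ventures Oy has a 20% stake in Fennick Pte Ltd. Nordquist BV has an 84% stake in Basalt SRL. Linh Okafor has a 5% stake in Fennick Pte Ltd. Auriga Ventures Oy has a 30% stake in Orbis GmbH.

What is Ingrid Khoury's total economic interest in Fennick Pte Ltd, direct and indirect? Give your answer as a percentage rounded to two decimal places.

Ingrid reaches Fennick along 3 paths.
Via Stratus → Auriga: 90% × 30% × 20% = 5.4%.
Via Auriga: 46% × 20% = 9.2%.
Direct stake: 6% = 6%.
Total: 5.4% + 9.2% + 6% = 20.6%.
Rounded: 20.60%.

20.60%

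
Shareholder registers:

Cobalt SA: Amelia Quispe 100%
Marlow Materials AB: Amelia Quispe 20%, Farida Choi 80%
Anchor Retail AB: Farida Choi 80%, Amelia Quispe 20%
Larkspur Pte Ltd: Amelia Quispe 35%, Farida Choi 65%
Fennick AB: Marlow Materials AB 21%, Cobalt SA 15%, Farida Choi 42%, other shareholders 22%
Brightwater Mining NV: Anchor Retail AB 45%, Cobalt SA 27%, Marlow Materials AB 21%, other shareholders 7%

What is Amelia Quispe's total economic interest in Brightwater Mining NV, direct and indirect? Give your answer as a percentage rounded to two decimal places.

40.20%

Amelia reaches Brightwater along 3 paths.
Via Anchor: 20% × 45% = 9%.
Via Cobalt: 100% × 27% = 27%.
Via Marlow: 20% × 21% = 4.2%.
Total: 9% + 27% + 4.2% = 40.2%.
Rounded: 40.20%.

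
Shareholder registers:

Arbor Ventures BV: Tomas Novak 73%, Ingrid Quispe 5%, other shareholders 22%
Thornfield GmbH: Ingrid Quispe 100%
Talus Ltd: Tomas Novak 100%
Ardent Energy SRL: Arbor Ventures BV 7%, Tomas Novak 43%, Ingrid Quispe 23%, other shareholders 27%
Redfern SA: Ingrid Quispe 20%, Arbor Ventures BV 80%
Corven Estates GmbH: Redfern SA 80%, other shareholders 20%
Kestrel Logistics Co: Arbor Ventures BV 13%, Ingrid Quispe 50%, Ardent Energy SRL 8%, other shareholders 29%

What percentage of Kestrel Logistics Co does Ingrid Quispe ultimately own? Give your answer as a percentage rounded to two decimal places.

Ingrid reaches Kestrel along 4 paths.
Via Arbor: 5% × 13% = 0.65%.
Direct stake: 50% = 50%.
Via Arbor → Ardent: 5% × 7% × 8% = 0.028%.
Via Ardent: 23% × 8% = 1.84%.
Total: 0.65% + 50% + 0.028% + 1.84% = 52.518%.
Rounded: 52.52%.

52.52%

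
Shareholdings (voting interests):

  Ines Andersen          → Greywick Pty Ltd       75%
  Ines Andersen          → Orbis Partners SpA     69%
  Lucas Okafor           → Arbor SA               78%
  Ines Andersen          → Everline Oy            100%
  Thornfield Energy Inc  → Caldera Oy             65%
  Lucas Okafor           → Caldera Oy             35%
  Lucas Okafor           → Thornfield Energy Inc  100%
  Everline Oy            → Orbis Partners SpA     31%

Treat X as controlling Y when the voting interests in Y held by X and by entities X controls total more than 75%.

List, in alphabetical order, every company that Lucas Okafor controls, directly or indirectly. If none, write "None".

Lucas holds 100% of Thornfield, so Lucas controls Thornfield.
Lucas holds 78% of Arbor, so Lucas controls Arbor.
Thornfield and Lucas together hold 65% + 35% = 100% of Caldera, so Lucas controls Caldera.
No other company's threshold is met.

Arbor SA, Caldera Oy, Thornfield Energy Inc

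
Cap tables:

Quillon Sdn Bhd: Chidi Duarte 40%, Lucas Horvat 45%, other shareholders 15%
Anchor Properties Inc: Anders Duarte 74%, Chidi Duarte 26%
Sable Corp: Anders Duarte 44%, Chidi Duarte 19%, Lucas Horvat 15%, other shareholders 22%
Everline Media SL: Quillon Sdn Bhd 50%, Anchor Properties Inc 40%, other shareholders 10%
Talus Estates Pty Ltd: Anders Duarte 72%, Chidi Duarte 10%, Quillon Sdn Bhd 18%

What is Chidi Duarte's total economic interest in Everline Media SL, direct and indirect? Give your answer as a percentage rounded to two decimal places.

Chidi reaches Everline along 2 paths.
Via Quillon: 40% × 50% = 20%.
Via Anchor: 26% × 40% = 10.4%.
Total: 20% + 10.4% = 30.4%.
Rounded: 30.40%.

30.40%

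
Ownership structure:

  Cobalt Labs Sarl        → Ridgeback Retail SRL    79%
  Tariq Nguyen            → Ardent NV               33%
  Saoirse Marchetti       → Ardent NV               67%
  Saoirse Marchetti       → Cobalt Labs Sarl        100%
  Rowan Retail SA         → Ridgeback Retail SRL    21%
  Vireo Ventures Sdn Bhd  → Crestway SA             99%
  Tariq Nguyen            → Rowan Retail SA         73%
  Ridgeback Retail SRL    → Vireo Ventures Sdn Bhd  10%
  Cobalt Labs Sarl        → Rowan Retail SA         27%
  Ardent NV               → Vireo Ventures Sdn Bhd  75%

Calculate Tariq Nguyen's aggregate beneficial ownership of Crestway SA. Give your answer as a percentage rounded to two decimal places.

Tariq reaches Crestway along 2 paths.
Via Ardent → Vireo: 33% × 75% × 99% = 24.5025%.
Via Rowan → Ridgeback → Vireo: 73% × 21% × 10% × 99% = 1.51767%.
Total: 24.5025% + 1.51767% = 26.02017%.
Rounded: 26.02%.

26.02%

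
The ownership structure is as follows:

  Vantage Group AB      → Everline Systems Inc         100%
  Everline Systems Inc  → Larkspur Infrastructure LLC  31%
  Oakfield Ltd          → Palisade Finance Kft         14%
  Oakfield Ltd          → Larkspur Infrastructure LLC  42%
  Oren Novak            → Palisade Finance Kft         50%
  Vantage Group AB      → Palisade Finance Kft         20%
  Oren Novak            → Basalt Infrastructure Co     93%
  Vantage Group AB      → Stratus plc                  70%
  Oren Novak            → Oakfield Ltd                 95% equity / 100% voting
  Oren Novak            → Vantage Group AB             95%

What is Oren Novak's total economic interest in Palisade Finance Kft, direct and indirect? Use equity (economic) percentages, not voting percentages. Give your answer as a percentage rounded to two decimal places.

82.30%

Oren reaches Palisade along 3 paths.
Via Vantage: 95% × 20% = 19%.
Direct stake: 50% = 50%.
Via Oakfield: 95% × 14% = 13.3%.
Total: 19% + 50% + 13.3% = 82.3%.
Rounded: 82.30%.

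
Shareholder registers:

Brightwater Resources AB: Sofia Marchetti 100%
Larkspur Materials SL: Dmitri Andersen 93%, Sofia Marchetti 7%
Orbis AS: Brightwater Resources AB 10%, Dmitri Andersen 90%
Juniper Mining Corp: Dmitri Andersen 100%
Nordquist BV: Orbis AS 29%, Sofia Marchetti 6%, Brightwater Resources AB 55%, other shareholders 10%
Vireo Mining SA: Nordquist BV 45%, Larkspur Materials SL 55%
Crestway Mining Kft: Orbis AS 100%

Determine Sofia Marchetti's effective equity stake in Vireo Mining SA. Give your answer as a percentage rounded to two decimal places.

Sofia reaches Vireo along 4 paths.
Via Brightwater → Orbis → Nordquist: 100% × 10% × 29% × 45% = 1.305%.
Via Nordquist: 6% × 45% = 2.7%.
Via Brightwater → Nordquist: 100% × 55% × 45% = 24.75%.
Via Larkspur: 7% × 55% = 3.85%.
Total: 1.305% + 2.7% + 24.75% + 3.85% = 32.605%.
Rounded: 32.61%.

32.61%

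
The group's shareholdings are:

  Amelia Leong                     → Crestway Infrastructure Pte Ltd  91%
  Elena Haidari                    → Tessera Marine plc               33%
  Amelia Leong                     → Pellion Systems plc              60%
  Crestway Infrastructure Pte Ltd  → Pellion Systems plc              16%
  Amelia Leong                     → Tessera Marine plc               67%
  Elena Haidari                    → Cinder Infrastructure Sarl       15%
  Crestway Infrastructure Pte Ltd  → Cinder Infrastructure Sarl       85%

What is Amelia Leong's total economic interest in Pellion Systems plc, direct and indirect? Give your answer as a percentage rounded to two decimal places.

Amelia reaches Pellion along 2 paths.
Direct stake: 60% = 60%.
Via Crestway: 91% × 16% = 14.56%.
Total: 60% + 14.56% = 74.56%.

74.56%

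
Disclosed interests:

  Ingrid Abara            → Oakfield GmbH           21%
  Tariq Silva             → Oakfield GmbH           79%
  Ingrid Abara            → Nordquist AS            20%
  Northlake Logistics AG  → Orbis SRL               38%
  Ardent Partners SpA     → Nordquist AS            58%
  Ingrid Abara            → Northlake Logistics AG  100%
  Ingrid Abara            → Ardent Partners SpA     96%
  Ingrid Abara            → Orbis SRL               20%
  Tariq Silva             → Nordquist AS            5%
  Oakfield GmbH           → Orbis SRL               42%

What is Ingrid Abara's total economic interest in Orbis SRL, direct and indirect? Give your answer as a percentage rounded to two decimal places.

Ingrid reaches Orbis along 3 paths.
Via Northlake: 100% × 38% = 38%.
Via Oakfield: 21% × 42% = 8.82%.
Direct stake: 20% = 20%.
Total: 38% + 8.82% + 20% = 66.82%.

66.82%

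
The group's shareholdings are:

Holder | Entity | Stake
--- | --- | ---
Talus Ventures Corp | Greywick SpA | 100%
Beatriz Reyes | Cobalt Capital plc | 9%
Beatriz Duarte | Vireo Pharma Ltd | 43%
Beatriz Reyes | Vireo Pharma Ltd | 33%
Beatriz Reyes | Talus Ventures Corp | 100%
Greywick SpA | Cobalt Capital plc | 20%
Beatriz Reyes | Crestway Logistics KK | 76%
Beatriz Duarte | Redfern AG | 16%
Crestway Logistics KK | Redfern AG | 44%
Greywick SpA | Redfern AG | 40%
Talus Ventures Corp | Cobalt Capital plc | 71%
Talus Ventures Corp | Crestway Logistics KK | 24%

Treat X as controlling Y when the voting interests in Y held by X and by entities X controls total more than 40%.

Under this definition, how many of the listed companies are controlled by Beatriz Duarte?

Beatriz Duarte holds 43% of Vireo, so Beatriz Duarte controls Vireo.
No other company's threshold is met.
Beatriz Duarte controls 1 company.

1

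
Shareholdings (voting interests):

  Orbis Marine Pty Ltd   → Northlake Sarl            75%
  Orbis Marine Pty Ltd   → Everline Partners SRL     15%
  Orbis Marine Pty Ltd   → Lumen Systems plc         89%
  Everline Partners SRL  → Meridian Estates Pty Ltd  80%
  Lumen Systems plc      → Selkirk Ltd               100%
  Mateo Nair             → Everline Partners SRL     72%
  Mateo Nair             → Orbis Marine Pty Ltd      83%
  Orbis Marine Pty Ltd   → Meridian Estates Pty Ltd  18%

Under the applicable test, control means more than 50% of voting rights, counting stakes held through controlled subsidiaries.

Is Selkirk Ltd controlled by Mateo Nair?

Yes

Mateo holds 83% of Orbis, so Mateo controls Orbis.
Orbis holds 89% of Lumen, so Mateo controls Lumen.
Lumen holds 100% of Selkirk, so Mateo controls Selkirk.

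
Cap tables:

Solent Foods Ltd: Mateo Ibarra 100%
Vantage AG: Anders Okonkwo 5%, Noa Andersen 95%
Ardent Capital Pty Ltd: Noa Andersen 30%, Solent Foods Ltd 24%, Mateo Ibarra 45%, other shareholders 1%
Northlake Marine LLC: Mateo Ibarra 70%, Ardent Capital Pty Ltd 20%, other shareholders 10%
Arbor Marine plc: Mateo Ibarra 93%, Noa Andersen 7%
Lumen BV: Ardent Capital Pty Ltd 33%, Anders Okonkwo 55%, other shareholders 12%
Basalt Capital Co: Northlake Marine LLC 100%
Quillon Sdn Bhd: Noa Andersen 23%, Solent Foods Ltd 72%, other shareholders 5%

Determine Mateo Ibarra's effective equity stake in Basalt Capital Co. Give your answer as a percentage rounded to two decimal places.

83.80%

Mateo reaches Basalt along 3 paths.
Via Northlake: 70% × 100% = 70%.
Via Solent → Ardent → Northlake: 100% × 24% × 20% × 100% = 4.8%.
Via Ardent → Northlake: 45% × 20% × 100% = 9%.
Total: 70% + 4.8% + 9% = 83.8%.
Rounded: 83.80%.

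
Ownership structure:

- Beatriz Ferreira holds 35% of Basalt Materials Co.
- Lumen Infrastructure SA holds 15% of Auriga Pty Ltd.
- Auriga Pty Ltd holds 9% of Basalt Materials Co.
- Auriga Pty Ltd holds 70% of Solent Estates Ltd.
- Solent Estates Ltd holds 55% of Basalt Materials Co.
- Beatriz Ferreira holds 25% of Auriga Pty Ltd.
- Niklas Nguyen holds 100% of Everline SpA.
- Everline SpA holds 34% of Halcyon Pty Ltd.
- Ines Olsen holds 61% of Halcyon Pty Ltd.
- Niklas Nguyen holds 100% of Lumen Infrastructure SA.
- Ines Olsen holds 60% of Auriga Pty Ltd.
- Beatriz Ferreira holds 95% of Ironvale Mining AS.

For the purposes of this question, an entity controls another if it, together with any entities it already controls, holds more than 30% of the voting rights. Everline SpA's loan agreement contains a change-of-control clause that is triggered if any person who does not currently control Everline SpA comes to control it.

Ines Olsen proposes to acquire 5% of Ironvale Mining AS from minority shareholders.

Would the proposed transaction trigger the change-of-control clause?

No

The purchase changes only Ines's holdings, so Ines is the only person who could newly come to control Everline.
Ines holds 60% of Auriga, so Ines controls Auriga.
Ines holds 61% of Halcyon, so Ines controls Halcyon.
Auriga holds 70% of Solent, so Ines controls Solent.
Solent and Auriga together hold 55% + 9% = 64% of Basalt, so Ines controls Basalt.
Neither Ines nor any entity Ines controls holds any voting interest in Everline.
So before the transaction, Ines does not control Everline.
After the purchase, Ines holds 5% of Ironvale directly.
Ines's side now holds 5% of Ironvale, not > 30%, so Ines still does not control Ironvale.
After the transaction, neither Ines nor any entity Ines controls holds a voting interest in Everline, so Ines still does not control it.
No new person acquires control, so the clause is not triggered.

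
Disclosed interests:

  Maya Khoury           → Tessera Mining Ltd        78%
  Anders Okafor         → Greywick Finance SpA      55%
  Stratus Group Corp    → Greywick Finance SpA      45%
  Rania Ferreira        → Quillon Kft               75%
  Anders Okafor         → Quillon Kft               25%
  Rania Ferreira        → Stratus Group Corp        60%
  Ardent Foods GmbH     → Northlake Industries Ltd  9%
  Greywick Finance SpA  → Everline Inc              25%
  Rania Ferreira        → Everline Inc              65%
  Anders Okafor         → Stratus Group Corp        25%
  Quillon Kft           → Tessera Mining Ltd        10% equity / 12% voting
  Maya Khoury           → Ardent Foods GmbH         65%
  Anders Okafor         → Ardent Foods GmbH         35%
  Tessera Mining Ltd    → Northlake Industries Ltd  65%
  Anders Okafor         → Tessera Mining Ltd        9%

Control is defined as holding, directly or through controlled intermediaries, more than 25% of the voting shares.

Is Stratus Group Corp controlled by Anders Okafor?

Anders holds 35% of Ardent, so Anders controls Ardent.
Anders holds 55% of Greywick, so Anders controls Greywick.
In Stratus, Anders's side holds only 25%, not > 25%.
So Anders does not control Stratus.

No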